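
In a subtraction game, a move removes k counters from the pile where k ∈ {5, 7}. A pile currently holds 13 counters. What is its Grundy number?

0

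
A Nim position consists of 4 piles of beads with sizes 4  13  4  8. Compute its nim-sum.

5

Nim-sum: 4 ^ 13 ^ 4 ^ 8 = 5.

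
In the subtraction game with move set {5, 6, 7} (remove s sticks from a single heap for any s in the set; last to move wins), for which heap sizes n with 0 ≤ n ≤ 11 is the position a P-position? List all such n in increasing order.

0, 1, 2, 3, 4

Build the Grundy sequence with g(k) = mex{g(k−s) : s ∈ {5, 6, 7}, s ≤ k}:
g(0) = mex{} = 0
g(1) = mex{} = 0
g(2) = mex{} = 0
g(3) = mex{} = 0
g(4) = mex{} = 0
g(5) = mex{0} = 1
g(6) = mex{0} = 1
g(7) = mex{0} = 1
g(8) = mex{0} = 1
g(9) = mex{0} = 1
g(10) = mex{0,1} = 2
g(11) = mex{0,1} = 2
The P-positions (g = 0) in 0..11 are 0, 1, 2, 3, 4.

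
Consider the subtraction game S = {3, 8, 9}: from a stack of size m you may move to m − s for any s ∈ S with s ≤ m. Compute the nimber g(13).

Build the Grundy sequence with g(k) = mex{g(k−s) : s ∈ {3, 8, 9}, s ≤ k}:
g(0) = mex{} = 0
g(1) = mex{} = 0
g(2) = mex{} = 0
g(3) = mex{0} = 1
g(4) = mex{0} = 1
g(5) = mex{0} = 1
g(6) = mex{1} = 0
g(7) = mex{1} = 0
g(8) = mex{0,1} = 2
g(9) = mex{0} = 1
g(10) = mex{0} = 1
g(11) = mex{0,1,2} = 3
g(12) = mex{1} = 0
g(13) = mex{1} = 0
So g(13) = 0.

0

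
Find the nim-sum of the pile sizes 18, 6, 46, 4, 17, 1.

Nim-sum: 18 XOR 6 XOR 46 XOR 4 XOR 17 XOR 1 = 46.

46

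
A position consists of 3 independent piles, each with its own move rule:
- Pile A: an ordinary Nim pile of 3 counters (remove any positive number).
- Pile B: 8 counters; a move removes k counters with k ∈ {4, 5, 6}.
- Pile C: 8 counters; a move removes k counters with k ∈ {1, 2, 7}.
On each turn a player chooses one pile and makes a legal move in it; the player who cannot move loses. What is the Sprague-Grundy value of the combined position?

3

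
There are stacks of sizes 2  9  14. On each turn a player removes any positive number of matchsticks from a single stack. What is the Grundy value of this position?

Compute the nim-sum pairwise:
2 ⊕ 9 = 11
11 ⊕ 14 = 5

5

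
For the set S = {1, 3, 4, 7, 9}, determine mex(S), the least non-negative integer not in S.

0 is not in the set, so the mex is 0.

0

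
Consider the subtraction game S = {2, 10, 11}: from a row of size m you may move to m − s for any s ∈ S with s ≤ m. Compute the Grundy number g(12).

2

Grundy values for subtraction set {2, 10, 11}:
k:     0  1  2  3  4  5  6  7  8  9 10 11 12
g(k):  0  0  1  1  0  0  1  1  0  0  1  1  2
So g(12) = 2.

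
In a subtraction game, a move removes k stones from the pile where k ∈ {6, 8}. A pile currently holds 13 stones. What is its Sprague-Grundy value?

Compute g(0), g(1), … for moves {6, 8}:
k:     0  1  2  3  4  5  6  7  8  9 10 11 12 13
g(k):  0  0  0  0  0  0  1  1  1  1  1  1  2  2
So g(13) = 2.

2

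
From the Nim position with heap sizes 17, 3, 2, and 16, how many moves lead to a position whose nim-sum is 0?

Compute the nim-sum pairwise:
17 ^ 3 = 18
18 ^ 2 = 16
16 ^ 16 = 0
The nim-sum is already 0, so every move leaves a nonzero nim-sum — there are no winning moves.

0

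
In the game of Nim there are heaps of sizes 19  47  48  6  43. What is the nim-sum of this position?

33

Nim-sum: 19 ⊕ 47 ⊕ 48 ⊕ 6 ⊕ 43 = 33.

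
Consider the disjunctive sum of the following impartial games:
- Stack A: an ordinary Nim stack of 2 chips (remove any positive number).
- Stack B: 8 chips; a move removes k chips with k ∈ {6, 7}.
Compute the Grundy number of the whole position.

Stack A is a plain Nim stack of size 2, so its Grundy value is 2.
For stack B, compute g(0), g(1), … with moves {6, 7}:
g(0) = mex{} = 0
g(1) = mex{} = 0
g(2) = mex{} = 0
g(3) = mex{} = 0
g(4) = mex{} = 0
g(5) = mex{} = 0
g(6) = mex{0} = 1
g(7) = mex{0} = 1
g(8) = mex{0} = 1
So g(8) = 1.
The value of a disjunctive sum is the nim-sum of the parts.
Combined value = 2 XOR 1 = 3.

3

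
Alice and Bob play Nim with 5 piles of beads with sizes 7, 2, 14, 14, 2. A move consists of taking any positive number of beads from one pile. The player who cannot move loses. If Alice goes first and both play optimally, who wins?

Alice wins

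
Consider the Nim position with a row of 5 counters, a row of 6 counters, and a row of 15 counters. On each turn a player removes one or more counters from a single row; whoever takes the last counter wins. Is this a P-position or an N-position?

N-position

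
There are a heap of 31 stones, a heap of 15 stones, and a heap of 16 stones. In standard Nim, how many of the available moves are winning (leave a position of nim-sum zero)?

Bitwise XOR of the heap sizes:
  11111  (31)
  01111  (15)
  10000  (16)
  -----
  00000  (0)
The nim-sum is already 0, so every move leaves a nonzero nim-sum — there are no winning moves.

0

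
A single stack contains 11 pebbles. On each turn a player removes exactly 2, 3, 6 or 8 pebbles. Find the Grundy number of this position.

3

Grundy values for subtraction set {2, 3, 6, 8}:
g(0) = mex{} = 0
g(1) = mex{} = 0
g(2) = mex{0} = 1
g(3) = mex{0} = 1
g(4) = mex{0,1} = 2
g(5) = mex{1} = 0
g(6) = mex{0,1,2} = 3
g(7) = mex{0,2} = 1
g(8) = mex{0,1,3} = 2
g(9) = mex{0,1,3} = 2
g(10) = mex{1,2} = 0
g(11) = mex{0,1,2} = 3
So g(11) = 3.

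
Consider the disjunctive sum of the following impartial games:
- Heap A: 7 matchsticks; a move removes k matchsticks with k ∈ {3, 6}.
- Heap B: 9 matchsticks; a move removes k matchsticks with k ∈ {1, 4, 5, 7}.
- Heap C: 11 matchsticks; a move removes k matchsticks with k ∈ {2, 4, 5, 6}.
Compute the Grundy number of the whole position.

2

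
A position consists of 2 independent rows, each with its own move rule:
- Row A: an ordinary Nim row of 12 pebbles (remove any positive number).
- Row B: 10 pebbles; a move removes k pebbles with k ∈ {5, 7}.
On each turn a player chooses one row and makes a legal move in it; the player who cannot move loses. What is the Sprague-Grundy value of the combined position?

14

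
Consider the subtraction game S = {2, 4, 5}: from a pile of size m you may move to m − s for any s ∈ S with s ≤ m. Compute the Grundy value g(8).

0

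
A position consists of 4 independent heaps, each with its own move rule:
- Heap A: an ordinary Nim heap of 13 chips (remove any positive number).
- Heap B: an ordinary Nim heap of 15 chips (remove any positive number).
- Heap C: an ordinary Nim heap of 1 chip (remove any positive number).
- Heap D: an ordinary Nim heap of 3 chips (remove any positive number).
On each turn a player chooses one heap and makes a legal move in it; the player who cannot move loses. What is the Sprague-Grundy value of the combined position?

0

Heap A is a plain Nim heap of size 13, so its Grundy value is 13.
Heap B is a plain Nim heap of size 15, so its Grundy value is 15.
Heap C is a plain Nim heap of size 1, so its Grundy value is 1.
Heap D is a plain Nim heap of size 3, so its Grundy value is 3.
The value of a disjunctive sum is the nim-sum of the parts.
Combined value = 13 ⊕ 15 ⊕ 1 ⊕ 3 = 0.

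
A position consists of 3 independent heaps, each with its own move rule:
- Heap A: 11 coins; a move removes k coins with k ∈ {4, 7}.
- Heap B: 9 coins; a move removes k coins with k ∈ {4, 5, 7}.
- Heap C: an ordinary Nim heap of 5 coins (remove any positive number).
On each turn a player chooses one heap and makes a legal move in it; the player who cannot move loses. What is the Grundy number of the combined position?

For heap A, compute g(0), g(1), … with moves {4, 7}:
g(0) = mex{} = 0
g(1) = mex{} = 0
g(2) = mex{} = 0
g(3) = mex{} = 0
g(4) = mex{0} = 1
g(5) = mex{0} = 1
g(6) = mex{0} = 1
g(7) = mex{0} = 1
g(8) = mex{0,1} = 2
g(9) = mex{0,1} = 2
g(10) = mex{0,1} = 2
g(11) = mex{1} = 0
So g(11) = 0.
Grundy values for heap B (subtraction set {4, 5, 7}):
k:     0  1  2  3  4  5  6  7  8  9
g(k):  0  0  0  0  1  1  1  1  2  2
So g(9) = 2.
Heap C is a plain Nim heap of size 5, so its Grundy value is 5.
By the Sprague-Grundy theorem, the Grundy value of a sum of independent games is the XOR of the component values.
Combined value = 0 ⊕ 2 ⊕ 5 = 7.

7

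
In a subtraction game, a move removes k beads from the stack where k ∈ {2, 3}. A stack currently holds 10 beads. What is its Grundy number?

Grundy values for subtraction set {2, 3}:
g(0) = mex{} = 0
g(1) = mex{} = 0
g(2) = mex{0} = 1
g(3) = mex{0} = 1
g(4) = mex{0,1} = 2
g(5) = mex{1} = 0
g(6) = mex{1,2} = 0
g(7) = mex{0,2} = 1
g(8) = mex{0} = 1
g(9) = mex{0,1} = 2
g(10) = mex{1} = 0
So g(10) = 0.

0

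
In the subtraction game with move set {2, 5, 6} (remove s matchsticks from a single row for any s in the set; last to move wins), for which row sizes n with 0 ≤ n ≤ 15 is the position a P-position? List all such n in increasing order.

Build the Grundy sequence with g(k) = mex{g(k−s) : s ∈ {2, 5, 6}, s ≤ k}:
k:     0  1  2  3  4  5  6  7  8  9 10 11 12 13 14 15
g(k):  0  0  1  1  0  2  1  3  0  2  1  0  0  1  1  0
The P-positions (g = 0) in 0..15 are 0, 1, 4, 8, 11, 12, 15.

0, 1, 4, 8, 11, 12, 15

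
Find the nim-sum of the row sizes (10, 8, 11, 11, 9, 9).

2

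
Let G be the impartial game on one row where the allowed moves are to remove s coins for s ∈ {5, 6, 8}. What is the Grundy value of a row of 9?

1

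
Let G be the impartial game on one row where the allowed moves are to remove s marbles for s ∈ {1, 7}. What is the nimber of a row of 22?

0

Build the Grundy sequence with g(k) = mex{g(k−s) : s ∈ {1, 7}, s ≤ k}:
k:     0  1  2  3  4  5  6  7  8  9 10 11 12 13 14 15 16 17 18 19 20 21 22
g(k):  0  1  0  1  0  1  0  1  0  1  0  1  0  1  0  1  0  1  0  1  0  1  0
So g(22) = 0.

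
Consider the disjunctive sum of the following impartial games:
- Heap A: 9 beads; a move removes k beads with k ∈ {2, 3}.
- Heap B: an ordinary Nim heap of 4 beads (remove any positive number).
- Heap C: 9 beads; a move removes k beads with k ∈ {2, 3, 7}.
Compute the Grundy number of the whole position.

Grundy values for heap A (subtraction set {2, 3}):
k:     0  1  2  3  4  5  6  7  8  9
g(k):  0  0  1  1  2  0  0  1  1  2
So g(9) = 2.
Heap B is a plain Nim heap of size 4, so its Grundy value is 4.
Build the Grundy sequence for heap C with g(k) = mex{g(k−s) : s ∈ {2, 3, 7}, s ≤ k}:
k:     0  1  2  3  4  5  6  7  8  9
g(k):  0  0  1  1  2  0  0  1  1  2
So g(9) = 2.
By the Sprague-Grundy theorem, the Grundy value of a sum of independent games is the XOR of the component values.
Combined value = 2 XOR 4 XOR 2 = 4.

4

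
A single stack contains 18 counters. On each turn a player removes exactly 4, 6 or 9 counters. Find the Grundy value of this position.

1

Build the Grundy sequence with g(k) = mex{g(k−s) : s ∈ {4, 6, 9}, s ≤ k}:
k:     0  1  2  3  4  5  6  7  8  9 10 11 12 13 14 15 16 17 18
g(k):  0  0  0  0  1  1  1  1  2  2  2  2  3  0  0  0  0  1  1
So g(18) = 1.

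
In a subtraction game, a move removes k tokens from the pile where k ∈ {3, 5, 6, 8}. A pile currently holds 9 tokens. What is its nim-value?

3

Grundy values for subtraction set {3, 5, 6, 8}:
k:     0  1  2  3  4  5  6  7  8  9
g(k):  0  0  0  1  1  1  2  2  2  3
So g(9) = 3.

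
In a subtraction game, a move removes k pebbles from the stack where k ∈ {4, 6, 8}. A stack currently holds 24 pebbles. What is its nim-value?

Compute g(0), g(1), … for moves {4, 6, 8}:
k:     0  1  2  3  4  5  6  7  8  9 10 11 12 13 14 15 16 17 18 19 20 21 22 23 24
g(k):  0  0  0  0  1  1  1  1  2  2  2  2  0  0  0  0  1  1  1  1  2  2  2  2  0
So g(24) = 0.

0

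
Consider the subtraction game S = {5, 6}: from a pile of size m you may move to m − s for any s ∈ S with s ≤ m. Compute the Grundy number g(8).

Build the Grundy sequence with g(k) = mex{g(k−s) : s ∈ {5, 6}, s ≤ k}:
g(0) = mex{} = 0
g(1) = mex{} = 0
g(2) = mex{} = 0
g(3) = mex{} = 0
g(4) = mex{} = 0
g(5) = mex{0} = 1
g(6) = mex{0} = 1
g(7) = mex{0} = 1
g(8) = mex{0} = 1
So g(8) = 1.

1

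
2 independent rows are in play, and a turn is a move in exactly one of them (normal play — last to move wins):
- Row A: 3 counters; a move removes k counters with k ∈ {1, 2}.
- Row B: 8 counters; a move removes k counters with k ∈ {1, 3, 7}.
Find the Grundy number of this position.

Grundy values for row A (subtraction set {1, 2}):
g(0) = mex{} = 0
g(1) = mex{0} = 1
g(2) = mex{0,1} = 2
g(3) = mex{1,2} = 0
So g(3) = 0.
Grundy values for row B (subtraction set {1, 3, 7}):
k:     0  1  2  3  4  5  6  7  8
g(k):  0  1  0  1  0  1  0  1  0
So g(8) = 0.
The value of a disjunctive sum is the nim-sum of the parts.
Combined value = 0 XOR 0 = 0.

0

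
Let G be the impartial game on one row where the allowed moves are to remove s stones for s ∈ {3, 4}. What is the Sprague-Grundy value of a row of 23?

0

Grundy values for subtraction set {3, 4}:
k:     0  1  2  3  4  5  6  7  8  9 10 11 12 13 14 15 16 17 18 19 20 21 22 23
g(k):  0  0  0  1  1  1  2  0  0  0  1  1  1  2  0  0  0  1  1  1  2  0  0  0
So g(23) = 0.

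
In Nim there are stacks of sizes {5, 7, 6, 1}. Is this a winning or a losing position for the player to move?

Nim-sum: 5 ^ 7 ^ 6 ^ 1 = 5.
The nim-sum is 5 ≠ 0, so this is an N-position: the player to move can win.

Winning position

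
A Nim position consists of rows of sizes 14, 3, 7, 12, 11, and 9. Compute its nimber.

4

Compute the nim-sum pairwise:
14 ^ 3 = 13
13 ^ 7 = 10
10 ^ 12 = 6
6 ^ 11 = 13
13 ^ 9 = 4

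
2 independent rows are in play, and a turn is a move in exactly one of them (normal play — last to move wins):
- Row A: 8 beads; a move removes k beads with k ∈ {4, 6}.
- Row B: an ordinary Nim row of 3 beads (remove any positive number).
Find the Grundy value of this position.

1

For row A, compute g(0), g(1), … with moves {4, 6}:
k:     0  1  2  3  4  5  6  7  8
g(k):  0  0  0  0  1  1  1  1  2
So g(8) = 2.
Row B is a plain Nim row of size 3, so its Grundy value is 3.
By the Sprague-Grundy theorem, the Grundy value of a sum of independent games is the XOR of the component values.
Combined value = 2 ⊕ 3 = 1.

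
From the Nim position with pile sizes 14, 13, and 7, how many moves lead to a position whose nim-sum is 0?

Nim-sum: 14 XOR 13 XOR 7 = 4.
The overall nim-sum is X = 4. A pile of size p has a winning move iff p XOR X < p (reduce it to p XOR X).
  14: 14 XOR 4 = 10 < 14 — winning move (to 10).
  13: 13 XOR 4 = 9 < 13 — winning move (to 9).
  7: 7 XOR 4 = 3 < 7 — winning move (to 3).
That gives 3 winning moves.

3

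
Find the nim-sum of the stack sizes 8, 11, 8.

11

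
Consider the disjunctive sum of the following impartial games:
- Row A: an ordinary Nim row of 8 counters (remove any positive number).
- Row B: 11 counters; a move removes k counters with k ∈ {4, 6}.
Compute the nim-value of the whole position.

8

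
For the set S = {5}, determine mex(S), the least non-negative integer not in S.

0

0 is not in the set, so the mex is 0.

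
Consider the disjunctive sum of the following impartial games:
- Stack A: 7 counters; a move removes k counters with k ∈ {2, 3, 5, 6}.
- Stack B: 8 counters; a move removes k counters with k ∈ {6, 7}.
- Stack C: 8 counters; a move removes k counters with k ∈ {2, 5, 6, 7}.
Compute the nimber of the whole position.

0

Build the Grundy sequence for stack A with g(k) = mex{g(k−s) : s ∈ {2, 3, 5, 6}, s ≤ k}:
k:     0  1  2  3  4  5  6  7
g(k):  0  0  1  1  2  2  3  3
So g(7) = 3.
For stack B, compute g(0), g(1), … with moves {6, 7}:
g(0) = mex{} = 0
g(1) = mex{} = 0
g(2) = mex{} = 0
g(3) = mex{} = 0
g(4) = mex{} = 0
g(5) = mex{} = 0
g(6) = mex{0} = 1
g(7) = mex{0} = 1
g(8) = mex{0} = 1
So g(8) = 1.
Build the Grundy sequence for stack C with g(k) = mex{g(k−s) : s ∈ {2, 5, 6, 7}, s ≤ k}:
g(0) = mex{} = 0
g(1) = mex{} = 0
g(2) = mex{0} = 1
g(3) = mex{0} = 1
g(4) = mex{1} = 0
g(5) = mex{0,1} = 2
g(6) = mex{0} = 1
g(7) = mex{0,1,2} = 3
g(8) = mex{0,1} = 2
So g(8) = 2.
By the Sprague-Grundy theorem, the Grundy value of a sum of independent games is the XOR of the component values.
Combined value = 3 XOR 1 XOR 2 = 0.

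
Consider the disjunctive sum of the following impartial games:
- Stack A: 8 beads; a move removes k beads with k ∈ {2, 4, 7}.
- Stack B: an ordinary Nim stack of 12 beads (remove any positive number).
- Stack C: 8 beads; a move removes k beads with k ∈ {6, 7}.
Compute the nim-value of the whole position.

Grundy values for stack A (subtraction set {2, 4, 7}):
k:     0  1  2  3  4  5  6  7  8
g(k):  0  0  1  1  2  2  0  3  1
So g(8) = 1.
Stack B is a plain Nim stack of size 12, so its Grundy value is 12.
Grundy values for stack C (subtraction set {6, 7}):
g(0) = mex{} = 0
g(1) = mex{} = 0
g(2) = mex{} = 0
g(3) = mex{} = 0
g(4) = mex{} = 0
g(5) = mex{} = 0
g(6) = mex{0} = 1
g(7) = mex{0} = 1
g(8) = mex{0} = 1
So g(8) = 1.
By the Sprague-Grundy theorem, the Grundy value of a sum of independent games is the XOR of the component values.
Combined value = 1 XOR 12 XOR 1 = 12.

12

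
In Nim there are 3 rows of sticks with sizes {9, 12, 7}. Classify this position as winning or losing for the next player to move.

Compute the nim-sum pairwise:
9 ⊕ 12 = 5
5 ⊕ 7 = 2
The nim-sum is 2 ≠ 0, so this is an N-position: the player to move can win.

Winning position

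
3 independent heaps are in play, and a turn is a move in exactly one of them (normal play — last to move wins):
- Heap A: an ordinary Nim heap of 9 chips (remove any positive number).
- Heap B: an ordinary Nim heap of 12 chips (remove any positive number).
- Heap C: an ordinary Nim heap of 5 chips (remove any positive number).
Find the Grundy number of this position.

0

Heap A is a plain Nim heap of size 9, so its Grundy value is 9.
Heap B is a plain Nim heap of size 12, so its Grundy value is 12.
Heap C is a plain Nim heap of size 5, so its Grundy value is 5.
The value of a disjunctive sum is the nim-sum of the parts.
Combined value = 9 ⊕ 12 ⊕ 5 = 0.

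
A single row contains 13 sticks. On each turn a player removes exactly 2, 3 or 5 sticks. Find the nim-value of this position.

Build the Grundy sequence with g(k) = mex{g(k−s) : s ∈ {2, 3, 5}, s ≤ k}:
k:     0  1  2  3  4  5  6  7  8  9 10 11 12 13
g(k):  0  0  1  1  2  2  3  0  0  1  1  2  2  3
So g(13) = 3.

3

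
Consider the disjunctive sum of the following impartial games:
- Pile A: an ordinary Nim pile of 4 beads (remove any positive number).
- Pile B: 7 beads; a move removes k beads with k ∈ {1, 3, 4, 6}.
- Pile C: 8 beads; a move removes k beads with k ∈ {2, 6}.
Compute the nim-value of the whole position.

4

Pile A is a plain Nim pile of size 4, so its Grundy value is 4.
Build the Grundy sequence for pile B with g(k) = mex{g(k−s) : s ∈ {1, 3, 4, 6}, s ≤ k}:
k:     0  1  2  3  4  5  6  7
g(k):  0  1  0  1  2  3  2  0
So g(7) = 0.
For pile C, compute g(0), g(1), … with moves {2, 6}:
k:     0  1  2  3  4  5  6  7  8
g(k):  0  0  1  1  0  0  1  1  0
So g(8) = 0.
The value of a disjunctive sum is the nim-sum of the parts.
Combined value = 4 ⊕ 0 ⊕ 0 = 4.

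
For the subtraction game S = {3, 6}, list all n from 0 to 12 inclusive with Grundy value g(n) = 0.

0, 1, 2, 9, 10, 11

Build the Grundy sequence with g(k) = mex{g(k−s) : s ∈ {3, 6}, s ≤ k}:
g(0) = mex{} = 0
g(1) = mex{} = 0
g(2) = mex{} = 0
g(3) = mex{0} = 1
g(4) = mex{0} = 1
g(5) = mex{0} = 1
g(6) = mex{0,1} = 2
g(7) = mex{0,1} = 2
g(8) = mex{0,1} = 2
g(9) = mex{1,2} = 0
g(10) = mex{1,2} = 0
g(11) = mex{1,2} = 0
g(12) = mex{0,2} = 1
The P-positions (g = 0) in 0..12 are 0, 1, 2, 9, 10, 11.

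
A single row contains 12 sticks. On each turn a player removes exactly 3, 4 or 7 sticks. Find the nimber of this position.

Grundy values for subtraction set {3, 4, 7}:
g(0) = mex{} = 0
g(1) = mex{} = 0
g(2) = mex{} = 0
g(3) = mex{0} = 1
g(4) = mex{0} = 1
g(5) = mex{0} = 1
g(6) = mex{0,1} = 2
g(7) = mex{0,1} = 2
g(8) = mex{0,1} = 2
g(9) = mex{0,1,2} = 3
g(10) = mex{1,2} = 0
g(11) = mex{1,2} = 0
g(12) = mex{1,2,3} = 0
So g(12) = 0.

0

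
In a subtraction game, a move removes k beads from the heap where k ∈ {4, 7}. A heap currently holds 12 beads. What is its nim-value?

Grundy values for subtraction set {4, 7}:
k:     0  1  2  3  4  5  6  7  8  9 10 11 12
g(k):  0  0  0  0  1  1  1  1  2  2  2  0  0
So g(12) = 0.

0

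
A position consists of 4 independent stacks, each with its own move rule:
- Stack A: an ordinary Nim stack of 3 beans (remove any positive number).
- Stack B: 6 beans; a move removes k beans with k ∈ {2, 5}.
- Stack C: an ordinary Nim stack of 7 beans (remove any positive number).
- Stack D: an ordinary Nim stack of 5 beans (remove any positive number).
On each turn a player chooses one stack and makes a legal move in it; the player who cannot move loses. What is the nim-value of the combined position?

0

Stack A is a plain Nim stack of size 3, so its Grundy value is 3.
Grundy values for stack B (subtraction set {2, 5}):
g(0) = mex{} = 0
g(1) = mex{} = 0
g(2) = mex{0} = 1
g(3) = mex{0} = 1
g(4) = mex{1} = 0
g(5) = mex{0,1} = 2
g(6) = mex{0} = 1
So g(6) = 1.
Stack C is a plain Nim stack of size 7, so its Grundy value is 7.
Stack D is a plain Nim stack of size 5, so its Grundy value is 5.
The value of a disjunctive sum is the nim-sum of the parts.
Combined value = 3 ⊕ 1 ⊕ 7 ⊕ 5 = 0.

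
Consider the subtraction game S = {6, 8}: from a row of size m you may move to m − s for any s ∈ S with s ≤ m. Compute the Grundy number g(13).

Compute g(0), g(1), … for moves {6, 8}:
g(0) = mex{} = 0
g(1) = mex{} = 0
g(2) = mex{} = 0
g(3) = mex{} = 0
g(4) = mex{} = 0
g(5) = mex{} = 0
g(6) = mex{0} = 1
g(7) = mex{0} = 1
g(8) = mex{0} = 1
g(9) = mex{0} = 1
g(10) = mex{0} = 1
g(11) = mex{0} = 1
g(12) = mex{0,1} = 2
g(13) = mex{0,1} = 2
So g(13) = 2.

2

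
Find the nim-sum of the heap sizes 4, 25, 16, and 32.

45

Compute the nim-sum pairwise:
4 ^ 25 = 29
29 ^ 16 = 13
13 ^ 32 = 45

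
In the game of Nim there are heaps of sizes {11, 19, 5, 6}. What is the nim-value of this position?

Bitwise XOR of the heap sizes:
  01011  (11)
  10011  (19)
  00101  (5)
  00110  (6)
  -----
  11011  (27)

27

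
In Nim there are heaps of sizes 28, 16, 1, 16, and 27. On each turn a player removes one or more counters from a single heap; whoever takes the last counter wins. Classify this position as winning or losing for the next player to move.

Winning position

Bitwise XOR of the heap sizes:
  11100  (28)
  10000  (16)
  00001  (1)
  10000  (16)
  11011  (27)
  -----
  00110  (6)
The nim-sum is 6 ≠ 0, so this is an N-position: the player to move can win.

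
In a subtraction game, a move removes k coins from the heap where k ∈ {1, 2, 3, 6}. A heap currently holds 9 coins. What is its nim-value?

Grundy values for subtraction set {1, 2, 3, 6}:
g(0) = mex{} = 0
g(1) = mex{0} = 1
g(2) = mex{0,1} = 2
g(3) = mex{0,1,2} = 3
g(4) = mex{1,2,3} = 0
g(5) = mex{0,2,3} = 1
g(6) = mex{0,1,3} = 2
g(7) = mex{0,1,2} = 3
g(8) = mex{1,2,3} = 0
g(9) = mex{0,2,3} = 1
So g(9) = 1.

1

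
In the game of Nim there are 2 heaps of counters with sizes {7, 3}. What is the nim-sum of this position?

4

Compute the nim-sum pairwise:
7 ^ 3 = 4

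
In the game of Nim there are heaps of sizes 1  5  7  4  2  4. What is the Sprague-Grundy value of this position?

1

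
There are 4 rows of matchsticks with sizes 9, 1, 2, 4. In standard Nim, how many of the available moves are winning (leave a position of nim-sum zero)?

Compute the nim-sum pairwise:
9 ^ 1 = 8
8 ^ 2 = 10
10 ^ 4 = 14
The overall nim-sum is X = 14. A row of size p has a winning move iff p XOR X < p (reduce it to p XOR X).
  9: 9 XOR 14 = 7 < 9 — winning move (to 7).
  1: 1 XOR 14 = 15 ≥ 1 — no move.
  2: 2 XOR 14 = 12 ≥ 2 — no move.
  4: 4 XOR 14 = 10 ≥ 4 — no move.
That gives 1 winning move.

1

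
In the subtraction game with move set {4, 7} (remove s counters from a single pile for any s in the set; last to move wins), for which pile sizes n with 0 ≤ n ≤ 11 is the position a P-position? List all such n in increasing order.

Compute g(0), g(1), … for moves {4, 7}:
k:     0  1  2  3  4  5  6  7  8  9 10 11
g(k):  0  0  0  0  1  1  1  1  2  2  2  0
The P-positions (g = 0) in 0..11 are 0, 1, 2, 3, 11.

0, 1, 2, 3, 11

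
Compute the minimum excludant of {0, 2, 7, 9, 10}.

0 is in the set but 1 is not, so the mex is 1.

1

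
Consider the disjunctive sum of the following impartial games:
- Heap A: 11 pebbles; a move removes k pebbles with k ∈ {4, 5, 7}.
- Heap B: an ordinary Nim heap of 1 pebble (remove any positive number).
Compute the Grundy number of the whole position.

For heap A, compute g(0), g(1), … with moves {4, 5, 7}:
g(0) = mex{} = 0
g(1) = mex{} = 0
g(2) = mex{} = 0
g(3) = mex{} = 0
g(4) = mex{0} = 1
g(5) = mex{0} = 1
g(6) = mex{0} = 1
g(7) = mex{0} = 1
g(8) = mex{0,1} = 2
g(9) = mex{0,1} = 2
g(10) = mex{0,1} = 2
g(11) = mex{1} = 0
So g(11) = 0.
Heap B is a plain Nim heap of size 1, so its Grundy value is 1.
By the Sprague-Grundy theorem, the Grundy value of a sum of independent games is the XOR of the component values.
Combined value = 0 ⊕ 1 = 1.

1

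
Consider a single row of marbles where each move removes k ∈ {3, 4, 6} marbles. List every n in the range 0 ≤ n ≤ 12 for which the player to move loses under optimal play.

0, 1, 2, 9, 10, 11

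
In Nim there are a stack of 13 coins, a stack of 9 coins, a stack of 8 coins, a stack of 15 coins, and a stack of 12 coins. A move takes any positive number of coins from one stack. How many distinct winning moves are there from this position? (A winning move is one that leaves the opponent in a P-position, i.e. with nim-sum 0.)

5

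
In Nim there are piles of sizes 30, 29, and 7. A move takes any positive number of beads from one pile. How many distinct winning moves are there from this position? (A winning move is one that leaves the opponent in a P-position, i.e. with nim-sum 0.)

3

Write each in binary and XOR column by column:
  11110  (30)
  11101  (29)
  00111  (7)
  -----
  00100  (4)
The overall nim-sum is X = 4. A pile of size p has a winning move iff p XOR X < p (reduce it to p XOR X).
  30: 30 XOR 4 = 26 < 30 — winning move (to 26).
  29: 29 XOR 4 = 25 < 29 — winning move (to 25).
  7: 7 XOR 4 = 3 < 7 — winning move (to 3).
That gives 3 winning moves.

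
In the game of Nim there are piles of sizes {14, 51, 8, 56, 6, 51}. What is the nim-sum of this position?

Compute the nim-sum pairwise:
14 ^ 51 = 61
61 ^ 8 = 53
53 ^ 56 = 13
13 ^ 6 = 11
11 ^ 51 = 56

56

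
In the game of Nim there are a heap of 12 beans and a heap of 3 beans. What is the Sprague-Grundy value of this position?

Nim-sum: 12 XOR 3 = 15.

15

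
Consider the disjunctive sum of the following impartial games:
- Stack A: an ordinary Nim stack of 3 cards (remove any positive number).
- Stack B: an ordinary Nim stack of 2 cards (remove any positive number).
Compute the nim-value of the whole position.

Stack A is a plain Nim stack of size 3, so its Grundy value is 3.
Stack B is a plain Nim stack of size 2, so its Grundy value is 2.
The value of a disjunctive sum is the nim-sum of the parts.
Combined value = 3 XOR 2 = 1.

1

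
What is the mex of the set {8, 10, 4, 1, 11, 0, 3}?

2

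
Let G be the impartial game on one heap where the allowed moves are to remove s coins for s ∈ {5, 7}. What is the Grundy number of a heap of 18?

1

Compute g(0), g(1), … for moves {5, 7}:
k:     0  1  2  3  4  5  6  7  8  9 10 11 12 13 14 15 16 17 18
g(k):  0  0  0  0  0  1  1  1  1  1  2  2  0  0  0  0  0  1  1
So g(18) = 1.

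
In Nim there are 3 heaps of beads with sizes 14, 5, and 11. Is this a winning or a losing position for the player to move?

Compute the nim-sum pairwise:
14 ⊕ 5 = 11
11 ⊕ 11 = 0
The nim-sum is 0, so this is a P-position: the player to move is in a losing position under optimal play.

Losing position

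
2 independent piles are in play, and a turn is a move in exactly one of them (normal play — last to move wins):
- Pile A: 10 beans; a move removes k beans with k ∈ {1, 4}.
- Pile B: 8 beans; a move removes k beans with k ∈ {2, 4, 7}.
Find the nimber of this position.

1

Grundy values for pile A (subtraction set {1, 4}):
g(0) = mex{} = 0
g(1) = mex{0} = 1
g(2) = mex{1} = 0
g(3) = mex{0} = 1
g(4) = mex{0,1} = 2
g(5) = mex{1,2} = 0
g(6) = mex{0} = 1
g(7) = mex{1} = 0
g(8) = mex{0,2} = 1
g(9) = mex{0,1} = 2
g(10) = mex{1,2} = 0
So g(10) = 0.
Build the Grundy sequence for pile B with g(k) = mex{g(k−s) : s ∈ {2, 4, 7}, s ≤ k}:
k:     0  1  2  3  4  5  6  7  8
g(k):  0  0  1  1  2  2  0  3  1
So g(8) = 1.
By the Sprague-Grundy theorem, the Grundy value of a sum of independent games is the XOR of the component values.
Combined value = 0 ⊕ 1 = 1.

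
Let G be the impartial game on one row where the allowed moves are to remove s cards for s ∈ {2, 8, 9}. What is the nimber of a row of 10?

3

Compute g(0), g(1), … for moves {2, 8, 9}:
g(0) = mex{} = 0
g(1) = mex{} = 0
g(2) = mex{0} = 1
g(3) = mex{0} = 1
g(4) = mex{1} = 0
g(5) = mex{1} = 0
g(6) = mex{0} = 1
g(7) = mex{0} = 1
g(8) = mex{0,1} = 2
g(9) = mex{0,1} = 2
g(10) = mex{0,1,2} = 3
So g(10) = 3.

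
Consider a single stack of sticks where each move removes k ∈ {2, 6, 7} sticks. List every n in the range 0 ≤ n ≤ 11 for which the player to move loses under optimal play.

0, 1, 4, 5, 9

Build the Grundy sequence with g(k) = mex{g(k−s) : s ∈ {2, 6, 7}, s ≤ k}:
k:     0  1  2  3  4  5  6  7  8  9 10 11
g(k):  0  0  1  1  0  0  1  1  2  0  3  1
The P-positions (g = 0) in 0..11 are 0, 1, 4, 5, 9.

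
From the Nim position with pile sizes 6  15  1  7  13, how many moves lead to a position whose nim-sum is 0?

3

Write each in binary and XOR column by column:
  0110  (6)
  1111  (15)
  0001  (1)
  0111  (7)
  1101  (13)
  ----
  0010  (2)
The overall nim-sum is X = 2. A pile of size p has a winning move iff p XOR X < p (reduce it to p XOR X).
  6: 6 XOR 2 = 4 < 6 — winning move (to 4).
  15: 15 XOR 2 = 13 < 15 — winning move (to 13).
  1: 1 XOR 2 = 3 ≥ 1 — no move.
  7: 7 XOR 2 = 5 < 7 — winning move (to 5).
  13: 13 XOR 2 = 15 ≥ 13 — no move.
That gives 3 winning moves.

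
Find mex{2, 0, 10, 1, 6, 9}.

3

The values 0, 1, 2 are all present; 3 is the first non-negative integer missing from the set.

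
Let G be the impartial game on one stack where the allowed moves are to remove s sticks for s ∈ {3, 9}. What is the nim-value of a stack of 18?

0

Build the Grundy sequence with g(k) = mex{g(k−s) : s ∈ {3, 9}, s ≤ k}:
k:     0  1  2  3  4  5  6  7  8  9 10 11 12 13 14 15 16 17 18
g(k):  0  0  0  1  1  1  0  0  0  1  1  1  0  0  0  1  1  1  0
So g(18) = 0.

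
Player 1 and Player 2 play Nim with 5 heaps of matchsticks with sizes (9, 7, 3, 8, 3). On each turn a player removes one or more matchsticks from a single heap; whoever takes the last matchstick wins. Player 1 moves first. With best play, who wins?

Player 1 wins

Compute the nim-sum pairwise:
9 XOR 7 = 14
14 XOR 3 = 13
13 XOR 8 = 5
5 XOR 3 = 6
The nim-sum is 6 ≠ 0, so this is an N-position: the player to move can win; Player 1 has a winning move.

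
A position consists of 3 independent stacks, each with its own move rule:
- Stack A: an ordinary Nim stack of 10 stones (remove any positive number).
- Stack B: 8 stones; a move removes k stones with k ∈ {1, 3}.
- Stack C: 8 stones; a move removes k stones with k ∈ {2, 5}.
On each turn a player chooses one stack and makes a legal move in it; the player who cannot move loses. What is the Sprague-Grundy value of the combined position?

10

Stack A is a plain Nim stack of size 10, so its Grundy value is 10.
Build the Grundy sequence for stack B with g(k) = mex{g(k−s) : s ∈ {1, 3}, s ≤ k}:
k:     0  1  2  3  4  5  6  7  8
g(k):  0  1  0  1  0  1  0  1  0
So g(8) = 0.
Grundy values for stack C (subtraction set {2, 5}):
g(0) = mex{} = 0
g(1) = mex{} = 0
g(2) = mex{0} = 1
g(3) = mex{0} = 1
g(4) = mex{1} = 0
g(5) = mex{0,1} = 2
g(6) = mex{0} = 1
g(7) = mex{1,2} = 0
g(8) = mex{1} = 0
So g(8) = 0.
By the Sprague-Grundy theorem, the Grundy value of a sum of independent games is the XOR of the component values.
Combined value = 10 ⊕ 0 ⊕ 0 = 10.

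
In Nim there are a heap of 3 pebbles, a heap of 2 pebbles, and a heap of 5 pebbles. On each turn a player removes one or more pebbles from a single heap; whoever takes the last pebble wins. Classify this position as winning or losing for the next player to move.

Compute the nim-sum pairwise:
3 ^ 2 = 1
1 ^ 5 = 4
The nim-sum is 4 ≠ 0, so this is an N-position: the player to move can win.

Winning position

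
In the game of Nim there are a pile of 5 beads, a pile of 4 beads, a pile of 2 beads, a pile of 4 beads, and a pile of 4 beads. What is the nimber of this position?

3

In binary:
  101  (5)
  100  (4)
  010  (2)
  100  (4)
  100  (4)
  ---
  011  (3)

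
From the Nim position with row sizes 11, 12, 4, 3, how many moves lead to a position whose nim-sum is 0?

0

In binary:
  1011  (11)
  1100  (12)
  0100  (4)
  0011  (3)
  ----
  0000  (0)
The nim-sum is already 0, so every move leaves a nonzero nim-sum — there are no winning moves.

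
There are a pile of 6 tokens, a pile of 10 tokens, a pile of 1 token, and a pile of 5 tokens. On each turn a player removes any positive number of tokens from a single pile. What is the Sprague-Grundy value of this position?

8

Bitwise XOR of the heap sizes:
  0110  (6)
  1010  (10)
  0001  (1)
  0101  (5)
  ----
  1000  (8)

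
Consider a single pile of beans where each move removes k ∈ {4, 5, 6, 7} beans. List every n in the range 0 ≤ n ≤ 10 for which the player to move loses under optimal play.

Compute g(0), g(1), … for moves {4, 5, 6, 7}:
g(0) = mex{} = 0
g(1) = mex{} = 0
g(2) = mex{} = 0
g(3) = mex{} = 0
g(4) = mex{0} = 1
g(5) = mex{0} = 1
g(6) = mex{0} = 1
g(7) = mex{0} = 1
g(8) = mex{0,1} = 2
g(9) = mex{0,1} = 2
g(10) = mex{0,1} = 2
The P-positions (g = 0) in 0..10 are 0, 1, 2, 3.

0, 1, 2, 3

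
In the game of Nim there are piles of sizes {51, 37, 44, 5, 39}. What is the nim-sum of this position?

24

Nim-sum: 51 ^ 37 ^ 44 ^ 5 ^ 39 = 24.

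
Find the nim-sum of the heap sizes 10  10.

0

Nim-sum: 10 ^ 10 = 0.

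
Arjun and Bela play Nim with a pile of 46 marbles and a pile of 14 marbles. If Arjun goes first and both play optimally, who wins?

Arjun wins

Compute the nim-sum pairwise:
46 XOR 14 = 32
The nim-sum is 32 ≠ 0, so this is an N-position: the player to move can win; Arjun has a winning move.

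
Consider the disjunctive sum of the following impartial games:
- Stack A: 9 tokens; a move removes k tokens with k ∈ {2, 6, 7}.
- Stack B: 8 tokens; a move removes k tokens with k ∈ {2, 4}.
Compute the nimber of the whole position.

Grundy values for stack A (subtraction set {2, 6, 7}):
k:     0  1  2  3  4  5  6  7  8  9
g(k):  0  0  1  1  0  0  1  1  2  0
So g(9) = 0.
Build the Grundy sequence for stack B with g(k) = mex{g(k−s) : s ∈ {2, 4}, s ≤ k}:
k:     0  1  2  3  4  5  6  7  8
g(k):  0  0  1  1  2  2  0  0  1
So g(8) = 1.
The value of a disjunctive sum is the nim-sum of the parts.
Combined value = 0 ⊕ 1 = 1.

1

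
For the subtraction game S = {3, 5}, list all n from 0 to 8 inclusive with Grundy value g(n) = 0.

0, 1, 2, 8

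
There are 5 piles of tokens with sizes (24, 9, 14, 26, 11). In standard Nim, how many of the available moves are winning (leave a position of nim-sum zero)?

5

Compute the nim-sum pairwise:
24 ⊕ 9 = 17
17 ⊕ 14 = 31
31 ⊕ 26 = 5
5 ⊕ 11 = 14
The overall nim-sum is X = 14. A pile of size p has a winning move iff p XOR X < p (reduce it to p XOR X).
  24: 24 XOR 14 = 22 < 24 — winning move (to 22).
  9: 9 XOR 14 = 7 < 9 — winning move (to 7).
  14: 14 XOR 14 = 0 < 14 — winning move (to 0).
  26: 26 XOR 14 = 20 < 26 — winning move (to 20).
  11: 11 XOR 14 = 5 < 11 — winning move (to 5).
That gives 5 winning moves.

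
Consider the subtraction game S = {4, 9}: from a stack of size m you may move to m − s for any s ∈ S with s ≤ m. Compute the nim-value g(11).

Grundy values for subtraction set {4, 9}:
k:     0  1  2  3  4  5  6  7  8  9 10 11
g(k):  0  0  0  0  1  1  1  1  0  2  2  2
So g(11) = 2.

2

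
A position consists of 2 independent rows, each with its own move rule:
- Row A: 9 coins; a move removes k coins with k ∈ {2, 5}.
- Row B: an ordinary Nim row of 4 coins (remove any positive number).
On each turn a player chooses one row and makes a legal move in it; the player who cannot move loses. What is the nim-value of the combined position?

5

For row A, compute g(0), g(1), … with moves {2, 5}:
g(0) = mex{} = 0
g(1) = mex{} = 0
g(2) = mex{0} = 1
g(3) = mex{0} = 1
g(4) = mex{1} = 0
g(5) = mex{0,1} = 2
g(6) = mex{0} = 1
g(7) = mex{1,2} = 0
g(8) = mex{1} = 0
g(9) = mex{0} = 1
So g(9) = 1.
Row B is a plain Nim row of size 4, so its Grundy value is 4.
The value of a disjunctive sum is the nim-sum of the parts.
Combined value = 1 XOR 4 = 5.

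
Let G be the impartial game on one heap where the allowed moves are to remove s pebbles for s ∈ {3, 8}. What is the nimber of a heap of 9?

1

Build the Grundy sequence with g(k) = mex{g(k−s) : s ∈ {3, 8}, s ≤ k}:
k:     0  1  2  3  4  5  6  7  8  9
g(k):  0  0  0  1  1  1  0  0  2  1
So g(9) = 1.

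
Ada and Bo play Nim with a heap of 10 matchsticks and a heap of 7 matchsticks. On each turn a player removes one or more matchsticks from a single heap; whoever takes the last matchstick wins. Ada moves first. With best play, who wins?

Ada wins

Nim-sum: 10 ^ 7 = 13.
The nim-sum is 13 ≠ 0, so this is an N-position: the player to move can win; Ada has a winning move.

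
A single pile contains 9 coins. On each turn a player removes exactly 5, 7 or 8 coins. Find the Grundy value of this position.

1

Grundy values for subtraction set {5, 7, 8}:
g(0) = mex{} = 0
g(1) = mex{} = 0
g(2) = mex{} = 0
g(3) = mex{} = 0
g(4) = mex{} = 0
g(5) = mex{0} = 1
g(6) = mex{0} = 1
g(7) = mex{0} = 1
g(8) = mex{0} = 1
g(9) = mex{0} = 1
So g(9) = 1.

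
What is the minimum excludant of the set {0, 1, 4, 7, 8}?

2

The values 0, 1 are all present; 2 is the first non-negative integer missing from the set.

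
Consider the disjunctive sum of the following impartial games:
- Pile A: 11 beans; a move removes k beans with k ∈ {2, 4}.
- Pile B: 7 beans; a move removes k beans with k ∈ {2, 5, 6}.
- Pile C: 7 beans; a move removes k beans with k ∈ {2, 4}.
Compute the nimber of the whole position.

Build the Grundy sequence for pile A with g(k) = mex{g(k−s) : s ∈ {2, 4}, s ≤ k}:
g(0) = mex{} = 0
g(1) = mex{} = 0
g(2) = mex{0} = 1
g(3) = mex{0} = 1
g(4) = mex{0,1} = 2
g(5) = mex{0,1} = 2
g(6) = mex{1,2} = 0
g(7) = mex{1,2} = 0
g(8) = mex{0,2} = 1
g(9) = mex{0,2} = 1
g(10) = mex{0,1} = 2
g(11) = mex{0,1} = 2
So g(11) = 2.
Grundy values for pile B (subtraction set {2, 5, 6}):
g(0) = mex{} = 0
g(1) = mex{} = 0
g(2) = mex{0} = 1
g(3) = mex{0} = 1
g(4) = mex{1} = 0
g(5) = mex{0,1} = 2
g(6) = mex{0} = 1
g(7) = mex{0,1,2} = 3
So g(7) = 3.
For pile C, compute g(0), g(1), … with moves {2, 4}:
g(0) = mex{} = 0
g(1) = mex{} = 0
g(2) = mex{0} = 1
g(3) = mex{0} = 1
g(4) = mex{0,1} = 2
g(5) = mex{0,1} = 2
g(6) = mex{1,2} = 0
g(7) = mex{1,2} = 0
So g(7) = 0.
The value of a disjunctive sum is the nim-sum of the parts.
Combined value = 2 XOR 3 XOR 0 = 1.

1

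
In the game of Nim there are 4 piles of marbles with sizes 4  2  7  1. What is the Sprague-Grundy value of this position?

0

Compute the nim-sum pairwise:
4 XOR 2 = 6
6 XOR 7 = 1
1 XOR 1 = 0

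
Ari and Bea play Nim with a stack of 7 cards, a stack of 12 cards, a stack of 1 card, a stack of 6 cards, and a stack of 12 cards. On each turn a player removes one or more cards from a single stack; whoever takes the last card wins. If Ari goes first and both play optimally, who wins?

Write each in binary and XOR column by column:
  0111  (7)
  1100  (12)
  0001  (1)
  0110  (6)
  1100  (12)
  ----
  0000  (0)
The nim-sum is 0, so this is a P-position: the player to move is in a losing position under optimal play; Ari is about to move from it and so loses — Bea wins.

Bea wins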